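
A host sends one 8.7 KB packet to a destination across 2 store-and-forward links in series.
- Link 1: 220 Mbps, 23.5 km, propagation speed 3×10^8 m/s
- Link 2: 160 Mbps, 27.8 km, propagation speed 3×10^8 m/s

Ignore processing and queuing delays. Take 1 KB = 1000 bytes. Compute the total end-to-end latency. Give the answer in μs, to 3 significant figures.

L = 69600 bits.
Transmission delays (L/R per hop): 316.364, 435 μs; sum = 751.364 μs.
Propagation delays (d/s per hop): 78.3333, 92.6667 μs; sum = 171 μs.
End-to-end = 922 μs.

922 μs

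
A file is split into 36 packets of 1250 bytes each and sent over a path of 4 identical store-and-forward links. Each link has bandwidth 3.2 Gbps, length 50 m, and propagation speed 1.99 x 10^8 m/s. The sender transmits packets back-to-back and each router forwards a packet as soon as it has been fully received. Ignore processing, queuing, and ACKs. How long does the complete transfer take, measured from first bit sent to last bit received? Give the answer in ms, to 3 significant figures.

Per-hop transmission t_tx = L/R = 10000/3200000000 = 0.003125 ms.
Per-hop propagation t_prop = 50/199000000 = 0.000251256 ms.
Pipeline fill: first packet needs 4·t_tx to clear all hops; remaining 35 packets each add one t_tx.
Total = (4+36-1)·t_tx + 4·t_prop = 39·0.003125 + 4·0.000251256 = 0.123 ms.

0.123 ms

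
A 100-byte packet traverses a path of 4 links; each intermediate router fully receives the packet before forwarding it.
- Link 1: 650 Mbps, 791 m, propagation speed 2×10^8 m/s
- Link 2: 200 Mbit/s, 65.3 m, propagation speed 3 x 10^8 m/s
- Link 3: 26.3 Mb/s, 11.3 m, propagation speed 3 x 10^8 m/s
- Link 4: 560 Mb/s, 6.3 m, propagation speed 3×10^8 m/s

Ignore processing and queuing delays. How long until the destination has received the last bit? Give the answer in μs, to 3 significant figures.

L = 100 × 8 = 800 bits.
Transmission delays (L/R per hop): 1.23077, 4, 30.4183, 1.42857 μs; sum = 37.0776 μs.
Propagation delays (d/s per hop): 3.955, 0.217667, 0.0376667, 0.021 μs; sum = 4.23133 μs.
End-to-end = 41.3 μs.

41.3 μs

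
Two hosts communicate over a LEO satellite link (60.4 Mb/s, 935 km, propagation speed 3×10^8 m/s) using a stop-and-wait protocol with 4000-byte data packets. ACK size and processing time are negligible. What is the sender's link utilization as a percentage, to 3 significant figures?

7.83 %

t_tx = L/R = 32000/60400000 = 0.000529801 s.
t_prop = 935000/300000000 = 0.00311667 s; RTT = 0.00623333 s.
Cycle = t_tx + RTT = 0.00676313 s.
Utilization = t_tx / cycle = 0.000529801/0.00676313 = 7.83 %.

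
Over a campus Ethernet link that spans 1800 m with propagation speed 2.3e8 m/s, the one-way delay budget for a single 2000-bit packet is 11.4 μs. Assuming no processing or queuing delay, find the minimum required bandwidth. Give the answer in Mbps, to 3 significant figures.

Propagation delay = 1800 / 2.3e+08 = 7.82609 μs.
Transmission budget = 11.4 − 7.82609 = 3.57391 μs.
R ≥ L / t_tx = 2000 bits / 3.57391e-06 s = 560 Mbps.

560 Mbps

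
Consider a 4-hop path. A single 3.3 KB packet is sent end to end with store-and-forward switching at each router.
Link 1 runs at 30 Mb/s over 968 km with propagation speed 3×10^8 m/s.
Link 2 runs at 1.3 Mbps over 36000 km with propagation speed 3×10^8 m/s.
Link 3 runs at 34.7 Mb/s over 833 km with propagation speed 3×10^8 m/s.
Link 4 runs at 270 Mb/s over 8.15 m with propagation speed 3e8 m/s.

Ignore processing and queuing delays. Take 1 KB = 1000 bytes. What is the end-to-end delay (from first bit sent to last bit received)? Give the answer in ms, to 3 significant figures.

L = 26400 bits.
Transmission delays (L/R per hop): 0.88, 20.3077, 0.760807, 0.0977778 ms; sum = 22.0463 ms.
Propagation delays (d/s per hop): 3.22667, 120, 2.77667, 2.71667e-05 ms; sum = 126.003 ms.
End-to-end = 148 ms.

148 ms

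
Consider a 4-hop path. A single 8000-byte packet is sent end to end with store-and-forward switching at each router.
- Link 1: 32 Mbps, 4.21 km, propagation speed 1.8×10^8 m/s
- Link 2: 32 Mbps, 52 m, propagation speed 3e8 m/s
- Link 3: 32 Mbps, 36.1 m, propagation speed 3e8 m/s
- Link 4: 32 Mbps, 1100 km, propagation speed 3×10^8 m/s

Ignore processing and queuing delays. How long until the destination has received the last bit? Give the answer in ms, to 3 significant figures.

11.7 ms

L = 8000 × 8 = 64000 bits.
Transmission delay per hop = L/R = 64000/32000000 = 2 ms; 4 hops → 8 ms.
Propagation delays (d/s per hop): 0.0233889, 0.000173333, 0.000120333, 3.66667 ms; sum = 3.69035 ms.
End-to-end = 11.7 ms.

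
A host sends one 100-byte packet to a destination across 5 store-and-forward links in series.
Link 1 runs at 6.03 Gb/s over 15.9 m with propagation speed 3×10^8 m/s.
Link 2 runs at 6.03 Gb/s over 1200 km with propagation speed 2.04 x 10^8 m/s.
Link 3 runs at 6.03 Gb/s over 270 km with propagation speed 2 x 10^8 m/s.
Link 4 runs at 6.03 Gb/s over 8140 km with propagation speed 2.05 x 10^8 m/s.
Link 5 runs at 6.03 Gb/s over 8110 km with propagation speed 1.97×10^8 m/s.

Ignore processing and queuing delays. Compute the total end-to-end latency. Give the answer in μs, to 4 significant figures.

L = 100 × 8 = 800 bits.
Transmission delay per hop = L/R = 800/6030000000 = 0.13267 μs; 5 hops → 0.66335 μs.
Propagation delays (d/s per hop): 0.053, 5882.35, 1350, 39707.3, 41167.5 μs; sum = 88107.2 μs.
End-to-end = 88110 μs.

88110 μs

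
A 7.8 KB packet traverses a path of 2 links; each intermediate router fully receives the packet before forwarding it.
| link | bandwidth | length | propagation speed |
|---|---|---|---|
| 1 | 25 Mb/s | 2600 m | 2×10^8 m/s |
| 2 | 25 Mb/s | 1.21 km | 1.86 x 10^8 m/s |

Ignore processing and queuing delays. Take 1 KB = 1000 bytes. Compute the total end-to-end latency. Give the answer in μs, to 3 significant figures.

L = 62400 bits.
Transmission delay per hop = L/R = 62400/25000000 = 2496 μs; 2 hops → 4992 μs.
Propagation delays (d/s per hop): 13, 6.50538 μs; sum = 19.5054 μs.
End-to-end = 5010 μs.

5010 μs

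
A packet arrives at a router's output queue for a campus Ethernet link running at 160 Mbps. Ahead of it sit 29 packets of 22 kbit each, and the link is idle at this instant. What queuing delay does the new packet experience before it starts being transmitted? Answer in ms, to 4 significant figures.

Each queued packet: L/R = 22000/160000000 = 0.1375 ms.
29 queued → 3.9875 ms.
Queuing delay = 3.988 ms.

3.988 ms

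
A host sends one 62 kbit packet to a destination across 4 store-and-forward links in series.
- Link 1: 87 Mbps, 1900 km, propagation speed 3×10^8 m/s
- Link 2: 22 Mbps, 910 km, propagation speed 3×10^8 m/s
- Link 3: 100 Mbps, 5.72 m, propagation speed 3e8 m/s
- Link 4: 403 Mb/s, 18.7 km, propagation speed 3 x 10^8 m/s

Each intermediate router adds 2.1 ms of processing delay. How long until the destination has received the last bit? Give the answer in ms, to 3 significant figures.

L = 62000 bits.
Transmission delays (L/R per hop): 0.712644, 2.81818, 0.62, 0.153846 ms; sum = 4.30467 ms.
Propagation delays (d/s per hop): 6.33333, 3.03333, 1.90667e-05, 0.0623333 ms; sum = 9.42902 ms.
Processing at 3 router(s): 3 × 2.1 ms = 6.3 ms.
End-to-end = 20.0 ms.

20.0 ms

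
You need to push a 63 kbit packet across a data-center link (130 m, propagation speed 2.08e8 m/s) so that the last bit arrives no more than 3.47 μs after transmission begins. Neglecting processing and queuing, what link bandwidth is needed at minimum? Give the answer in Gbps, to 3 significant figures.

22.1 Gbps

Propagation delay = 130 / 208000000 = 0.625 μs.
Transmission budget = 3.47 − 0.625 = 2.845 μs.
R ≥ L / t_tx = 63000 bits / 2.845e-06 s = 22.1 Gbps.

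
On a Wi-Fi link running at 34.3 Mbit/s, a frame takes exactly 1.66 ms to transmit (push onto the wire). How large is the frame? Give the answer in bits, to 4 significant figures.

56940 bits

L = R × t_tx = 34300000 b/s × 0.00166 s = 56938 bits.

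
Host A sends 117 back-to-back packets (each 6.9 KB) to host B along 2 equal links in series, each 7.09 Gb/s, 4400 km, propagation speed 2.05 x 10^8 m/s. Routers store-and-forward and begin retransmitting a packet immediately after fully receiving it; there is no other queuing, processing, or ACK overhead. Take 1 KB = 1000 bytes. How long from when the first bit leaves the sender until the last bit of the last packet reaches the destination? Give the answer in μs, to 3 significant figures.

Per-hop transmission t_tx = L/R = 55200/7090000000 = 7.78561 μs.
Per-hop propagation t_prop = 4400000/2.05e+08 = 21463.4 μs.
Pipeline fill: first packet needs 2·t_tx to clear all hops; remaining 116 packets each add one t_tx.
Total = (2+117-1)·t_tx + 2·t_prop = 118·7.78561 + 2·21463.4 = 43800 μs.

43800 μs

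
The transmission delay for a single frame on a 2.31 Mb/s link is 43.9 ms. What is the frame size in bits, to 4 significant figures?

L = R × t_tx = 2310000 b/s × 0.0439 s = 101409 bits.

101400 bits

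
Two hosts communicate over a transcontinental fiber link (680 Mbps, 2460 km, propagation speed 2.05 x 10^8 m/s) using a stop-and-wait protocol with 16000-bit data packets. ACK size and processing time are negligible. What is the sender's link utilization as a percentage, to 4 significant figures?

t_tx = L/R = 16000/680000000 = 2.35294e-05 s.
t_prop = 2460000/2.05e+08 = 0.012 s; RTT = 0.024 s.
Cycle = t_tx + RTT = 0.0240235 s.
Utilization = t_tx / cycle = 2.35294e-05/0.0240235 = 0.09794 %.

0.09794 %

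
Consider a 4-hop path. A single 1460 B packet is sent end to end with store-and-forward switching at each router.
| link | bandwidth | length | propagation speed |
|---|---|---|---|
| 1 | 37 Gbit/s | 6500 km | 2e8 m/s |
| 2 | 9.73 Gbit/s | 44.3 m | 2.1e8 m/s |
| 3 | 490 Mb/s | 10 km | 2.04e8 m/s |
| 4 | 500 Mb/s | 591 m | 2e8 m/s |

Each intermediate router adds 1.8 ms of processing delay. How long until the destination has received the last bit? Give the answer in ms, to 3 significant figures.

L = 1460 × 8 = 11680 bits.
Transmission delays (L/R per hop): 0.000315676, 0.00120041, 0.0238367, 0.02336 ms; sum = 0.0487128 ms.
Propagation delays (d/s per hop): 32.5, 0.000210952, 0.0490196, 0.002955 ms; sum = 32.5522 ms.
Processing at 3 router(s): 3 × 1.8 ms = 5.4 ms.
End-to-end = 38.0 ms.

38.0 ms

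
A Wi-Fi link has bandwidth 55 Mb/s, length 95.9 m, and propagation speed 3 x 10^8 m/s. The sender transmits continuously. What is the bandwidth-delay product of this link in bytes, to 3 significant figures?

2.20 bytes

Propagation delay = 95.9 / 300000000 = 3.19667e-07 s.
BDP = R × t_prop = 55000000 × 3.19667e-07 = 17.5817 bits.
In bytes: 17.5817/8 = 2.20 bytes.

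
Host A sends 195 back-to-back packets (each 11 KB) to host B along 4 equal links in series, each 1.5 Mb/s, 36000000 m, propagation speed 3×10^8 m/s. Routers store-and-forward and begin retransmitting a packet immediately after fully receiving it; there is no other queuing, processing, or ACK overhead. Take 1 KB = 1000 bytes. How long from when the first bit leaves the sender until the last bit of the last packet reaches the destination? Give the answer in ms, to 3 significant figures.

12100 ms

Per-hop transmission t_tx = L/R = 88000/1500000 = 58.6667 ms.
Per-hop propagation t_prop = 36000000/300000000 = 120 ms.
Pipeline fill: first packet needs 4·t_tx to clear all hops; remaining 194 packets each add one t_tx.
Total = (4+195-1)·t_tx + 4·t_prop = 198·58.6667 + 4·120 = 12100 ms.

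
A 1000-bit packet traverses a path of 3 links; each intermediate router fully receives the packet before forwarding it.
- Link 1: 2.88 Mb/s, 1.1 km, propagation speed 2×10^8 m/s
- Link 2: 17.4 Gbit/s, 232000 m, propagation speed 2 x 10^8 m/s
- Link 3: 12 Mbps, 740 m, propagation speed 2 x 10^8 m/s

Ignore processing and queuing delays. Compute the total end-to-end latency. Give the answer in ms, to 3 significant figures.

1.60 ms

Transmission delays (L/R per hop): 0.347222, 5.74713e-05, 0.0833333 ms; sum = 0.430613 ms.
Propagation delays (d/s per hop): 0.0055, 1.16, 0.0037 ms; sum = 1.1692 ms.
End-to-end = 1.60 ms.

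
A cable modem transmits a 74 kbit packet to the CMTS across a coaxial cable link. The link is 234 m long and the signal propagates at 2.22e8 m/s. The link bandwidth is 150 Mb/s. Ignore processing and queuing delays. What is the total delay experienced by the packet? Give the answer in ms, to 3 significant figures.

L = 74000 bits.
Transmission delay = L/R = 74000 / 150000000 = 0.493333 ms.
Propagation delay = d/s = 234 m / 2.22e+08 m/s = 0.00105405 ms.
Total = 0.494 ms.

0.494 ms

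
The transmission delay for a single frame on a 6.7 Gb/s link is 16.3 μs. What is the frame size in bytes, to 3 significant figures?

L = R × t_tx = 6700000000 b/s × 1.63e-05 s = 109210 bits.
In bytes: 109210 / 8 = 13700 bytes.

13700 bytes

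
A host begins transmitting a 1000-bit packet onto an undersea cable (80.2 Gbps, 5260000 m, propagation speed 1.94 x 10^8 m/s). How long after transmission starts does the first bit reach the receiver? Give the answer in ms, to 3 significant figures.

27.1 ms

First bit experiences only propagation delay: d/s = 5260000/194000000 = 27.1 ms.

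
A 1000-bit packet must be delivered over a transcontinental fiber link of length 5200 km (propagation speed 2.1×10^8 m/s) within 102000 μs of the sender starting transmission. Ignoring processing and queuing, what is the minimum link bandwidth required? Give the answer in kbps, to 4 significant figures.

Propagation delay = 5200000 / 210000000 = 24761.9 μs.
Transmission budget = 102000 − 24761.9 = 77238.1 μs.
R ≥ L / t_tx = 1000 bits / 0.0772381 s = 12.95 kbps.

12.95 kbps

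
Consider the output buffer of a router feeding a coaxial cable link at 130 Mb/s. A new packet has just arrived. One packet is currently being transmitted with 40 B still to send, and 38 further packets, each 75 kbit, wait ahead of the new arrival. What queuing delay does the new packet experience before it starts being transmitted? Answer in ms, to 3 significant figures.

Each queued packet: L/R = 75000/130000000 = 0.576923 ms.
38 queued → 21.9231 ms.
Plus remaining 320 bits of current packet: 0.00246154 ms.
Queuing delay = 21.9 ms.

21.9 ms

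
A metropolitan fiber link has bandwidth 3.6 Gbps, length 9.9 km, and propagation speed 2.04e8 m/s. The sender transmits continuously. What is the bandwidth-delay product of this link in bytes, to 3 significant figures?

Propagation delay = 9900 / 204000000 = 4.85294e-05 s.
BDP = R × t_prop = 3600000000 × 4.85294e-05 = 174706 bits.
In bytes: 174706/8 = 21800 bytes.

21800 bytes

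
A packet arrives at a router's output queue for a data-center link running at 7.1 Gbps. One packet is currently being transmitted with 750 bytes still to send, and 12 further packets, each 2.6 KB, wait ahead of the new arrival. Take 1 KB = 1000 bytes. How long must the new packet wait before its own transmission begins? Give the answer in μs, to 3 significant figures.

36.0 μs

Each queued packet: L/R = 20800/7100000000 = 2.92958 μs.
12 queued → 35.1549 μs.
Plus remaining 6000 bits of current packet: 0.84507 μs.
Queuing delay = 36.0 μs.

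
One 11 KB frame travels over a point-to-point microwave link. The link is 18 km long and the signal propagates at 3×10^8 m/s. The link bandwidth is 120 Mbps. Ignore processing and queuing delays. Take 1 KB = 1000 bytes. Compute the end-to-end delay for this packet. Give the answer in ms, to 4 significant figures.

L = 88000 bits.
Transmission delay = L/R = 88000 / 120000000 = 0.733333 ms.
Propagation delay = d/s = 18000 m / 300000000 m/s = 0.06 ms.
Total = 0.7933 ms.

0.7933 ms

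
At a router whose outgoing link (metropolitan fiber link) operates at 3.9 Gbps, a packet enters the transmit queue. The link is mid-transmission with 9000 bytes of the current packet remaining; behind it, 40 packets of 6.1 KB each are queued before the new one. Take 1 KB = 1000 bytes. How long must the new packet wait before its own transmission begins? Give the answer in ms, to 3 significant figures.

0.519 ms

Each queued packet: L/R = 48800/3900000000 = 0.0125128 ms.
40 queued → 0.500513 ms.
Plus remaining 72000 bits of current packet: 0.0184615 ms.
Queuing delay = 0.519 ms.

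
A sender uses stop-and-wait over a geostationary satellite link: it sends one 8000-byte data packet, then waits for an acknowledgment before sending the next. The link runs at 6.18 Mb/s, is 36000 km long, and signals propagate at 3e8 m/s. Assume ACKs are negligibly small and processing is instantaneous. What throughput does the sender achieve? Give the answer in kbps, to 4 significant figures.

t_tx = L/R = 64000/6180000 = 0.010356 s.
t_prop = 36000000/300000000 = 0.12 s; RTT = 0.24 s.
Cycle = t_tx + RTT = 0.250356 s.
Throughput = L / cycle = 64000 / 0.250356 = 255.6 kbps.

255.6 kbps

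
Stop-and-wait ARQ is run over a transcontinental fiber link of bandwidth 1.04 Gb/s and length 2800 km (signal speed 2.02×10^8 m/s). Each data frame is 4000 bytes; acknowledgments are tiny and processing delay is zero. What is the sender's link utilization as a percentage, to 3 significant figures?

0.111 %

t_tx = L/R = 32000/1040000000 = 3.07692e-05 s.
t_prop = 2800000/202000000 = 0.0138614 s; RTT = 0.0277228 s.
Cycle = t_tx + RTT = 0.0277535 s.
Utilization = t_tx / cycle = 3.07692e-05/0.0277535 = 0.111 %.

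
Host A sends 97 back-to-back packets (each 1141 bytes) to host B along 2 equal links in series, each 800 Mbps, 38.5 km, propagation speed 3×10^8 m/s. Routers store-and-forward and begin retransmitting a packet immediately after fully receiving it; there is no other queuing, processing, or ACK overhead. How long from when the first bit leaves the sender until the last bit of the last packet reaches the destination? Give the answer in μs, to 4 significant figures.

Per-hop transmission t_tx = L/R = 9128/800000000 = 11.41 μs.
Per-hop propagation t_prop = 38500/300000000 = 128.333 μs.
Pipeline fill: first packet needs 2·t_tx to clear all hops; remaining 96 packets each add one t_tx.
Total = (2+97-1)·t_tx + 2·t_prop = 98·11.41 + 2·128.333 = 1375 μs.

1375 μs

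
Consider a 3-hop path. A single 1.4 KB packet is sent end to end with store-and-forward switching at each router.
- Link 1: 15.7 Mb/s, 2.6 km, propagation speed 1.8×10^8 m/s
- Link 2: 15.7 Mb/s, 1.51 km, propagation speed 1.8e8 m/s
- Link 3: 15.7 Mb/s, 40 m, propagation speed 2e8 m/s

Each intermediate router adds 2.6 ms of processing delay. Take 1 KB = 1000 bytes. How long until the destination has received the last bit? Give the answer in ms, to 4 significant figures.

L = 11200 bits.
Transmission delay per hop = L/R = 11200/15700000 = 0.713376 ms; 3 hops → 2.14013 ms.
Propagation delays (d/s per hop): 0.0144444, 0.00838889, 0.0002 ms; sum = 0.0230333 ms.
Processing at 2 router(s): 2 × 2.6 ms = 5.2 ms.
End-to-end = 7.363 ms.

7.363 ms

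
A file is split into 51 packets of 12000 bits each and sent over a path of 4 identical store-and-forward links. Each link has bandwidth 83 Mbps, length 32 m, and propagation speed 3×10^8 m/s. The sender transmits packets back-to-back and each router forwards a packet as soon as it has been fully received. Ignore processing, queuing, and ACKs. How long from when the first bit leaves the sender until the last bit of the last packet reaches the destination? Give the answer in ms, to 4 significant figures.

7.808 ms

Per-hop transmission t_tx = L/R = 12000/83000000 = 0.144578 ms.
Per-hop propagation t_prop = 32/300000000 = 0.000106667 ms.
Pipeline fill: first packet needs 4·t_tx to clear all hops; remaining 50 packets each add one t_tx.
Total = (4+51-1)·t_tx + 4·t_prop = 54·0.144578 + 4·0.000106667 = 7.808 ms.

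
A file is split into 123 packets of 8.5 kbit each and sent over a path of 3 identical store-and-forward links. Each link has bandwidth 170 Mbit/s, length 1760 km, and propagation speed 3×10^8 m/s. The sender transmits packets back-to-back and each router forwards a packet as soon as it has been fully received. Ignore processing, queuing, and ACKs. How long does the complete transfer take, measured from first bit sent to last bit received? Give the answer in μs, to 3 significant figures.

Per-hop transmission t_tx = L/R = 8500/170000000 = 50 μs.
Per-hop propagation t_prop = 1760000/300000000 = 5866.67 μs.
Pipeline fill: first packet needs 3·t_tx to clear all hops; remaining 122 packets each add one t_tx.
Total = (3+123-1)·t_tx + 3·t_prop = 125·50 + 3·5866.67 = 23900 μs.

23900 μs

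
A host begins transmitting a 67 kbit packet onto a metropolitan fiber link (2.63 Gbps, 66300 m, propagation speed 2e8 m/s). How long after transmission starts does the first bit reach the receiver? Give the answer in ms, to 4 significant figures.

First bit experiences only propagation delay: d/s = 66300/200000000 = 0.3315 ms.

0.3315 ms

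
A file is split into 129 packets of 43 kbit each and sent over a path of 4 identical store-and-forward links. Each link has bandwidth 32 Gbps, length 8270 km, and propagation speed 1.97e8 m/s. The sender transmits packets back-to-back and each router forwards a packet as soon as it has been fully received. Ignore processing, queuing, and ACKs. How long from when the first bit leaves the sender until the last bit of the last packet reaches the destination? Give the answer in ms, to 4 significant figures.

168.1 ms

Per-hop transmission t_tx = L/R = 43000/32000000000 = 0.00134375 ms.
Per-hop propagation t_prop = 8270000/197000000 = 41.9797 ms.
Pipeline fill: first packet needs 4·t_tx to clear all hops; remaining 128 packets each add one t_tx.
Total = (4+129-1)·t_tx + 4·t_prop = 132·0.00134375 + 4·41.9797 = 168.1 ms.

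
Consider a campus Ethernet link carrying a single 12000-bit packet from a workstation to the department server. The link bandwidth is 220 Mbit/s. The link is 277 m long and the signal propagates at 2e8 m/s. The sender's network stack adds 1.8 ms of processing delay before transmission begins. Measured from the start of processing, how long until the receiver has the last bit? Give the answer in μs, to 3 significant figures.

1860 μs

Transmission delay = L/R = 12000 / 220000000 = 54.5455 μs.
Propagation delay = d/s = 277 m / 200000000 m/s = 1.385 μs.
Plus processing delay 1.8 ms = 1800 μs.
Total = 1860 μs.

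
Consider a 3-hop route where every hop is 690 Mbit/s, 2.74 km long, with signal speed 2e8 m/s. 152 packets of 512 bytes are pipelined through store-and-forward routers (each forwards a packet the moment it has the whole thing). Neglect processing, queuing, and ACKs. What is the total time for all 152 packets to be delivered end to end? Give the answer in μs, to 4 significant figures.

955.3 μs

Per-hop transmission t_tx = L/R = 4096/690000000 = 5.93623 μs.
Per-hop propagation t_prop = 2740/200000000 = 13.7 μs.
Pipeline fill: first packet needs 3·t_tx to clear all hops; remaining 151 packets each add one t_tx.
Total = (3+152-1)·t_tx + 3·t_prop = 154·5.93623 + 3·13.7 = 955.3 μs.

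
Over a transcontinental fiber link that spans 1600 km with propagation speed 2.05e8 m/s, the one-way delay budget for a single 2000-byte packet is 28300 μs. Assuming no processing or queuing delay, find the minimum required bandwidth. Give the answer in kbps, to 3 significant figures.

781 kbps

L = 16000 bits.
Propagation delay = 1600000 / 2.05e+08 = 7804.88 μs.
Transmission budget = 28300 − 7804.88 = 20495.1 μs.
R ≥ L / t_tx = 16000 bits / 0.0204951 s = 781 kbps.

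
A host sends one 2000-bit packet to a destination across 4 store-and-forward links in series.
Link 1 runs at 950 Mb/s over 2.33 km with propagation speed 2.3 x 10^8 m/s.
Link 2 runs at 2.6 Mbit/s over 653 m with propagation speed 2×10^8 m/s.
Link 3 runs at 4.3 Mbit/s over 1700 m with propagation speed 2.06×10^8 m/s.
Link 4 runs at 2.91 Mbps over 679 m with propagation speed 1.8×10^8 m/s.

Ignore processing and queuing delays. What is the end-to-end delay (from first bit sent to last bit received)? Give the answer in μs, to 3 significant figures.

Transmission delays (L/R per hop): 2.10526, 769.231, 465.116, 687.285 μs; sum = 1923.74 μs.
Propagation delays (d/s per hop): 10.1304, 3.265, 8.25243, 3.77222 μs; sum = 25.4201 μs.
End-to-end = 1950 μs.

1950 μs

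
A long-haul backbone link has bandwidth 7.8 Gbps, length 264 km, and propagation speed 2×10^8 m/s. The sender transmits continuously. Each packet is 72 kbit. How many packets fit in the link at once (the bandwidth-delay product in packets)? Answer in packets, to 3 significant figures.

Propagation delay = 264000 / 200000000 = 0.00132 s.
BDP = R × t_prop = 7800000000 × 0.00132 = 10296000 bits.
In packets of 72000 bits: 143 packets.

143 packets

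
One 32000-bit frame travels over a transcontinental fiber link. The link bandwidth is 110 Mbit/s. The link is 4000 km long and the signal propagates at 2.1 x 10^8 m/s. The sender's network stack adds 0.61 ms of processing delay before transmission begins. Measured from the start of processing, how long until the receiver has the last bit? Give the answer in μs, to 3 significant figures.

19900 μs

Transmission delay = L/R = 32000 / 110000000 = 290.909 μs.
Propagation delay = d/s = 4000000 m / 210000000 m/s = 19047.6 μs.
Plus processing delay 0.61 ms = 610 μs.
Total = 19900 μs.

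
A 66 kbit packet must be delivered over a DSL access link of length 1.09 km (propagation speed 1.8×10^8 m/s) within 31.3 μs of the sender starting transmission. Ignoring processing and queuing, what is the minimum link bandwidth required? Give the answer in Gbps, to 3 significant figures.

Propagation delay = 1090 / 180000000 = 6.05556 μs.
Transmission budget = 31.3 − 6.05556 = 25.2444 μs.
R ≥ L / t_tx = 66000 bits / 2.52444e-05 s = 2.61 Gbps.

2.61 Gbps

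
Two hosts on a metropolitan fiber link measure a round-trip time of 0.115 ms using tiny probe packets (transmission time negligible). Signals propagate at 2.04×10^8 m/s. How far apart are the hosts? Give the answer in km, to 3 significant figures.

One-way propagation = RTT/2 = 0.0575 ms.
d = s × t = 204000000 × 5.75e-05 = 11.7 km.

11.7 km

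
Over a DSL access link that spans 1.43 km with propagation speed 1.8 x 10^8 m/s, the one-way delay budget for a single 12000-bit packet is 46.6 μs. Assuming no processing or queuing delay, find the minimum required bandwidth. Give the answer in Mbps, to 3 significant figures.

Propagation delay = 1430 / 180000000 = 7.94444 μs.
Transmission budget = 46.6 − 7.94444 = 38.6556 μs.
R ≥ L / t_tx = 12000 bits / 3.86556e-05 s = 310 Mbps.

310 Mbps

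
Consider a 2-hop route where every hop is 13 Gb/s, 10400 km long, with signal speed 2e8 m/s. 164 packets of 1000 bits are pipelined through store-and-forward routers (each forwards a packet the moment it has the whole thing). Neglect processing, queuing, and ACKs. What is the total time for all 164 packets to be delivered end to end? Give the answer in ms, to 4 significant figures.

104.0 ms

Per-hop transmission t_tx = L/R = 1000/13000000000 = 7.69231e-05 ms.
Per-hop propagation t_prop = 10400000/200000000 = 52 ms.
Pipeline fill: first packet needs 2·t_tx to clear all hops; remaining 163 packets each add one t_tx.
Total = (2+164-1)·t_tx + 2·t_prop = 165·7.69231e-05 + 2·52 = 104.0 ms.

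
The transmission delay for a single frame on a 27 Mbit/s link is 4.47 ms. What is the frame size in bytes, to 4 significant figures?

15090 bytes

L = R × t_tx = 27000000 b/s × 0.00447 s = 120690 bits.
In bytes: 120690 / 8 = 15090 bytes.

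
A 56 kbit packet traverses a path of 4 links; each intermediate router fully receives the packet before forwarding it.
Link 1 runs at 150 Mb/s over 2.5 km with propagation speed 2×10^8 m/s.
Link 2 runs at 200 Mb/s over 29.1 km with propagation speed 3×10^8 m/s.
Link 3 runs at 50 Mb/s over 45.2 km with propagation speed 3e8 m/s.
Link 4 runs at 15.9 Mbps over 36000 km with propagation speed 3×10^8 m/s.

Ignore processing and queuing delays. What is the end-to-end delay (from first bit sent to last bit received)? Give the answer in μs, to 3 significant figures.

126000 μs

L = 56000 bits.
Transmission delays (L/R per hop): 373.333, 280, 1120, 3522.01 μs; sum = 5295.35 μs.
Propagation delays (d/s per hop): 12.5, 97, 150.667, 120000 μs; sum = 120260 μs.
End-to-end = 126000 μs.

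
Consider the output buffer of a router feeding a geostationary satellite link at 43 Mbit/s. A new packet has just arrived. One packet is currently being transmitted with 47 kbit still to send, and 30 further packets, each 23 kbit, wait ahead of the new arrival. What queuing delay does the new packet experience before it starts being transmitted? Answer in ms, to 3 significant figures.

17.1 ms

Each queued packet: L/R = 23000/43000000 = 0.534884 ms.
30 queued → 16.0465 ms.
Plus remaining 47000 bits of current packet: 1.09302 ms.
Queuing delay = 17.1 ms.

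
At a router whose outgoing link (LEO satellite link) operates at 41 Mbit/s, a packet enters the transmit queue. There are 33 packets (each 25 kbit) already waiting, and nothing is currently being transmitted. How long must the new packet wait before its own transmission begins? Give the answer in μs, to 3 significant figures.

20100 μs

Each queued packet: L/R = 25000/41000000 = 609.756 μs.
33 queued → 20122 μs.
Queuing delay = 20100 μs.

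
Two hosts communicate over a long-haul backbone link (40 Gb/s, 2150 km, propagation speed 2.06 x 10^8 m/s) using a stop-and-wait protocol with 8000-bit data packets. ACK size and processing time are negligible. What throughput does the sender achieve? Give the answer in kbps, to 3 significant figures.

383 kbps

t_tx = L/R = 8000/40000000000 = 2e-07 s.
t_prop = 2150000/206000000 = 0.0104369 s; RTT = 0.0208738 s.
Cycle = t_tx + RTT = 0.020874 s.
Throughput = L / cycle = 8000 / 0.020874 = 383 kbps.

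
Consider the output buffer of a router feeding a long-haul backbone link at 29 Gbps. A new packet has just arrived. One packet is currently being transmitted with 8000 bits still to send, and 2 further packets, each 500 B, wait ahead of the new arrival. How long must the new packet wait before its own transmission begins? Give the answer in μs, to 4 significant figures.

Each queued packet: L/R = 4000/29000000000 = 0.137931 μs.
2 queued → 0.275862 μs.
Plus remaining 8000 bits of current packet: 0.275862 μs.
Queuing delay = 0.5517 μs.

0.5517 μs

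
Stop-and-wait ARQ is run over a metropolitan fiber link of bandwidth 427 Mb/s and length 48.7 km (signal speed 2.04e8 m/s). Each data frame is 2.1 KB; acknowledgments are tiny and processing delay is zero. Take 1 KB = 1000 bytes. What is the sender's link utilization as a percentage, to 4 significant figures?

t_tx = L/R = 16800/427000000 = 3.93443e-05 s.
t_prop = 48700/204000000 = 0.000238725 s; RTT = 0.000477451 s.
Cycle = t_tx + RTT = 0.000516795 s.
Utilization = t_tx / cycle = 3.93443e-05/0.000516795 = 7.613 %.

7.613 %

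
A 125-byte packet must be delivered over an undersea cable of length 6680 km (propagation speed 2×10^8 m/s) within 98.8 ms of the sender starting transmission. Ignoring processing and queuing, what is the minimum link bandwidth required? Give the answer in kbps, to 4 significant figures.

L = 1000 bits.
Propagation delay = 6680000 / 200000000 = 33.4 ms.
Transmission budget = 98.8 − 33.4 = 65.4 ms.
R ≥ L / t_tx = 1000 bits / 0.0654 s = 15.29 kbps.

15.29 kbps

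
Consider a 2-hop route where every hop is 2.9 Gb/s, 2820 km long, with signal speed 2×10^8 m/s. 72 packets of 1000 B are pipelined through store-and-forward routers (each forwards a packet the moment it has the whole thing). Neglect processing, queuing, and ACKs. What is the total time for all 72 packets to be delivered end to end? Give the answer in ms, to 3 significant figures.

Per-hop transmission t_tx = L/R = 8000/2900000000 = 0.00275862 ms.
Per-hop propagation t_prop = 2820000/200000000 = 14.1 ms.
Pipeline fill: first packet needs 2·t_tx to clear all hops; remaining 71 packets each add one t_tx.
Total = (2+72-1)·t_tx + 2·t_prop = 73·0.00275862 + 2·14.1 = 28.4 ms.

28.4 ms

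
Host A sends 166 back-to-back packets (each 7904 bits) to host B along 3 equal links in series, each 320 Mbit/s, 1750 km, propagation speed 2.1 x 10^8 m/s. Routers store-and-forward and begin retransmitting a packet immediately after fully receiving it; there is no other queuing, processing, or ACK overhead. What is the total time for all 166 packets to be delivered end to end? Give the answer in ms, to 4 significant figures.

29.15 ms

Per-hop transmission t_tx = L/R = 7904/320000000 = 0.0247 ms.
Per-hop propagation t_prop = 1750000/210000000 = 8.33333 ms.
Pipeline fill: first packet needs 3·t_tx to clear all hops; remaining 165 packets each add one t_tx.
Total = (3+166-1)·t_tx + 3·t_prop = 168·0.0247 + 3·8.33333 = 29.15 ms.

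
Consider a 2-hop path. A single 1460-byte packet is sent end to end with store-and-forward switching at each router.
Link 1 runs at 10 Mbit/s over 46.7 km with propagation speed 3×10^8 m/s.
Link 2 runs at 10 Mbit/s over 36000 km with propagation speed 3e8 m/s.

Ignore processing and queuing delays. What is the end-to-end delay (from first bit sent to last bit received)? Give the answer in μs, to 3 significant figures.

L = 1460 × 8 = 11680 bits.
Transmission delay per hop = L/R = 11680/10000000 = 1168 μs; 2 hops → 2336 μs.
Propagation delays (d/s per hop): 155.667, 120000 μs; sum = 120156 μs.
End-to-end = 122000 μs.

122000 μs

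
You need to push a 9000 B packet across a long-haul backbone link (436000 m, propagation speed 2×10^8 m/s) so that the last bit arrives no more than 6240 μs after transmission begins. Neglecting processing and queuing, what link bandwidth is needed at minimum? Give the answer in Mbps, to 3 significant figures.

L = 72000 bits.
Propagation delay = 436000 / 200000000 = 2180 μs.
Transmission budget = 6240 − 2180 = 4060 μs.
R ≥ L / t_tx = 72000 bits / 0.00406 s = 17.7 Mbps.

17.7 Mbps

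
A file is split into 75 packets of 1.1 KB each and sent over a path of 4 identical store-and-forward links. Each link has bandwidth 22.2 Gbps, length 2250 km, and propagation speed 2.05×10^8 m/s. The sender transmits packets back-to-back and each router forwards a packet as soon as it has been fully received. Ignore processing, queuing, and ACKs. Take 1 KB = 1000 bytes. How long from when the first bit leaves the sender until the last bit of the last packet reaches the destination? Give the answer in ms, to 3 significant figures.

Per-hop transmission t_tx = L/R = 8800/22200000000 = 0.000396396 ms.
Per-hop propagation t_prop = 2250000/2.05e+08 = 10.9756 ms.
Pipeline fill: first packet needs 4·t_tx to clear all hops; remaining 74 packets each add one t_tx.
Total = (4+75-1)·t_tx + 4·t_prop = 78·0.000396396 + 4·10.9756 = 43.9 ms.

43.9 ms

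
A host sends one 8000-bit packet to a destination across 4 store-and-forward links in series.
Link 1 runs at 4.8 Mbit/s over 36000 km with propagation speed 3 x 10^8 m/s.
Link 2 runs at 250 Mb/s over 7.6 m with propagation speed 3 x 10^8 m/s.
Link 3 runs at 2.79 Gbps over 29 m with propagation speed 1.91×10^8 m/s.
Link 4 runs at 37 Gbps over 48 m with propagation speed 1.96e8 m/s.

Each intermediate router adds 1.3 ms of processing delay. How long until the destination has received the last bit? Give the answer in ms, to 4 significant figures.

125.6 ms

Transmission delays (L/R per hop): 1.66667, 0.032, 0.00286738, 0.000216216 ms; sum = 1.70175 ms.
Propagation delays (d/s per hop): 120, 2.53333e-05, 0.000151832, 0.000244898 ms; sum = 120 ms.
Processing at 3 router(s): 3 × 1.3 ms = 3.9 ms.
End-to-end = 125.6 ms.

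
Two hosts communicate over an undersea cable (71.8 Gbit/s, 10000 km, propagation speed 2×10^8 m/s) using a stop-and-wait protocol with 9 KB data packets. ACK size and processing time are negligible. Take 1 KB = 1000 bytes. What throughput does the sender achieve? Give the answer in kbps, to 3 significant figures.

t_tx = L/R = 72000/71800000000 = 1.00279e-06 s.
t_prop = 10000000/200000000 = 0.05 s; RTT = 0.1 s.
Cycle = t_tx + RTT = 0.100001 s.
Throughput = L / cycle = 72000 / 0.100001 = 720 kbps.

720 kbps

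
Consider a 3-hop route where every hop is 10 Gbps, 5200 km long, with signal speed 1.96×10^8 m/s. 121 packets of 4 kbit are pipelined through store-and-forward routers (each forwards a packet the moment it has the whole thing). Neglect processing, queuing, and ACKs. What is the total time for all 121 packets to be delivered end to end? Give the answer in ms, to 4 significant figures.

79.64 ms

Per-hop transmission t_tx = L/R = 4000/10000000000 = 0.0004 ms.
Per-hop propagation t_prop = 5200000/196000000 = 26.5306 ms.
Pipeline fill: first packet needs 3·t_tx to clear all hops; remaining 120 packets each add one t_tx.
Total = (3+121-1)·t_tx + 3·t_prop = 123·0.0004 + 3·26.5306 = 79.64 ms.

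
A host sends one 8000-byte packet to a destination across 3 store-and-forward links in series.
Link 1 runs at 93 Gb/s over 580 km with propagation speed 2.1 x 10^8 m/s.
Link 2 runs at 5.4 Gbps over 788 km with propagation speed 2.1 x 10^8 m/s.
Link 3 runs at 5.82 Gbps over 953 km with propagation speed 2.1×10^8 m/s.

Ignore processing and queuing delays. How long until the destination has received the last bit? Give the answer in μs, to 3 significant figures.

L = 8000 × 8 = 64000 bits.
Transmission delays (L/R per hop): 0.688172, 11.8519, 10.9966 μs; sum = 23.5366 μs.
Propagation delays (d/s per hop): 2761.9, 3752.38, 4538.1 μs; sum = 11052.4 μs.
End-to-end = 11100 μs.

11100 μs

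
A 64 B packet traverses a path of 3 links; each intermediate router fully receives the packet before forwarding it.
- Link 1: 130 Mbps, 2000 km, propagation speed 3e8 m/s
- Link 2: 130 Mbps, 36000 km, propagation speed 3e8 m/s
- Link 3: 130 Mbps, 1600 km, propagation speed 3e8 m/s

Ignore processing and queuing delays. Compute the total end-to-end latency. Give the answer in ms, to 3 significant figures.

L = 64 × 8 = 512 bits.
Transmission delay per hop = L/R = 512/130000000 = 0.00393846 ms; 3 hops → 0.0118154 ms.
Propagation delays (d/s per hop): 6.66667, 120, 5.33333 ms; sum = 132 ms.
End-to-end = 132 ms.

132 ms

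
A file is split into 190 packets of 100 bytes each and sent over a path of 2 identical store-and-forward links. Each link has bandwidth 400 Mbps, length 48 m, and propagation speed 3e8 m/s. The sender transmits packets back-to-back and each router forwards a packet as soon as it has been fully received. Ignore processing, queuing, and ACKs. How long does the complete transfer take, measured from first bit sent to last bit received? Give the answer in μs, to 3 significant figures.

Per-hop transmission t_tx = L/R = 800/400000000 = 2 μs.
Per-hop propagation t_prop = 48/300000000 = 0.16 μs.
Pipeline fill: first packet needs 2·t_tx to clear all hops; remaining 189 packets each add one t_tx.
Total = (2+190-1)·t_tx + 2·t_prop = 191·2 + 2·0.16 = 382 μs.

382 μs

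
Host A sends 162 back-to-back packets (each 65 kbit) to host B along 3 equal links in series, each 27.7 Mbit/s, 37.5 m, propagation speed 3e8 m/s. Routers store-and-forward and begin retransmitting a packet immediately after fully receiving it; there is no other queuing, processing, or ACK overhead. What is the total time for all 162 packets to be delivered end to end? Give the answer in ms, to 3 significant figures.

385 ms

Per-hop transmission t_tx = L/R = 65000/27700000 = 2.34657 ms.
Per-hop propagation t_prop = 37.5/300000000 = 0.000125 ms.
Pipeline fill: first packet needs 3·t_tx to clear all hops; remaining 161 packets each add one t_tx.
Total = (3+162-1)·t_tx + 3·t_prop = 164·2.34657 + 3·0.000125 = 385 ms.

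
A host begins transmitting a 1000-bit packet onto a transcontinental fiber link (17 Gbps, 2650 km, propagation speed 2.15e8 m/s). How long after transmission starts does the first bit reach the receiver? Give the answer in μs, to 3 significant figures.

First bit experiences only propagation delay: d/s = 2650000/215000000 = 12300 μs.

12300 μs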